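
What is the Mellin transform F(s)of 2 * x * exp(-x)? 2 * gamma(s + 1)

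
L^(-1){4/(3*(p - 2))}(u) 4*exp(2*u)/3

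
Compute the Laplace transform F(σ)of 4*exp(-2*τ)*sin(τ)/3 4/(3*((σ + 2)^2 + 1))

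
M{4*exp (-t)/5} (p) 4*gamma (p)/5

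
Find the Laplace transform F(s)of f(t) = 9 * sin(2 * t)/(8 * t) 9 * atan(2/s)/8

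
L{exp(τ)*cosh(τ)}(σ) (σ - 1)/(σ*(σ - 2))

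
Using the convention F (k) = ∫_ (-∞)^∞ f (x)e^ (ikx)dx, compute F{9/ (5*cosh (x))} 9*pi/ (5*cosh (pi*k/2))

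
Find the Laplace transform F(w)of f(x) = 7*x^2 14/w^3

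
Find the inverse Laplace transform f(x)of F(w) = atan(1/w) sin(x)/x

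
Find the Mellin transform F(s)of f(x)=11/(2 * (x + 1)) 11 * pi * csc(pi * s)/2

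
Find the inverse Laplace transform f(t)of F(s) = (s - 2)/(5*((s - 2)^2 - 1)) exp(2*t)*cosh(t)/5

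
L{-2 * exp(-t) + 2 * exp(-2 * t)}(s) 2/(s + 2) - 2/(s + 1)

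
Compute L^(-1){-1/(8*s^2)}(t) -t/8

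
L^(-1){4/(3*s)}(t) 4/3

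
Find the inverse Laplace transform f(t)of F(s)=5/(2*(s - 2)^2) 5*t*exp(2*t)/2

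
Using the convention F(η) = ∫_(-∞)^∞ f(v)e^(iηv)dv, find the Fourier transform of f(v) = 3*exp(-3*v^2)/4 sqrt(3)*sqrt(pi)*exp(-η^2/12)/4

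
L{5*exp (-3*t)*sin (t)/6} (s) 5/ (6*( (s + 3)^2 + 1))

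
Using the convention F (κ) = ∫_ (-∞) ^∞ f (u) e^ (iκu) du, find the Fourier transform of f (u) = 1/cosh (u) pi/cosh (pi*κ/2) 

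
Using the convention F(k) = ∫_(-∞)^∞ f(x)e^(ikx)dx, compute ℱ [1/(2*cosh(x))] pi/(2*cosh(pi*k/2))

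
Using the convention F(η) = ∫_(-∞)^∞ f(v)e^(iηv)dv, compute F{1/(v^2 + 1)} pi*exp(-Abs(η))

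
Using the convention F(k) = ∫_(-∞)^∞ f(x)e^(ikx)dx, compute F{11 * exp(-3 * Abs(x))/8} 33/(4 * (k^2 + 9))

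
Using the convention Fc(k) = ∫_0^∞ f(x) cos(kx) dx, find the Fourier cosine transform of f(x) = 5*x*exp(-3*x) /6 5*(9 - k^2) /(6*(k^2+9) ^2) 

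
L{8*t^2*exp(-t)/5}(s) 16/(5*(s + 1)^3)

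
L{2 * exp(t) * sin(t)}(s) 2/((s - 1)^2+1)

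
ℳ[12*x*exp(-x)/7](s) 12*gamma(s + 1)/7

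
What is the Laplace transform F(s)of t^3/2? 3/s^4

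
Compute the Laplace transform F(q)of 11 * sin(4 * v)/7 44/(7 * (q^2 + 16))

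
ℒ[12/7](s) 12/(7*s)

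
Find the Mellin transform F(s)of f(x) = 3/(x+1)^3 3*pi*(s - 2)*(s - 1)/(2*sin(pi*s))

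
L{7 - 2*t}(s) 7/s - 2/s^2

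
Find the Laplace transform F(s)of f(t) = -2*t -2/s^2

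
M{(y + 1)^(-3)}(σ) pi * (σ - 2) * (σ - 1)/(2 * sin(pi * σ))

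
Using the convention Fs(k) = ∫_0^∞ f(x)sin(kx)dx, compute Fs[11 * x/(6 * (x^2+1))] 11 * pi * exp(-k)/12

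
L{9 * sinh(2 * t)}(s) 18/(s^2-4)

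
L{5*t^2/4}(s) 5/(2*s^3) 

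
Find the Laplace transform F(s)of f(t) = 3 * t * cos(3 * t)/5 3 * (s^2 - 9)/(5 * (s^2 + 9)^2)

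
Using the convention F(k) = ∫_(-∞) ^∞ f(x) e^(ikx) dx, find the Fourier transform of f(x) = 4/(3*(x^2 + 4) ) 2*pi*exp(-2*Abs(k) ) /3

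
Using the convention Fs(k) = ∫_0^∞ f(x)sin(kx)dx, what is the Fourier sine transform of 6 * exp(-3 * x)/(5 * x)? 6 * atan(k/3)/5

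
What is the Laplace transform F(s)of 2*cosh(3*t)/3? 2*s/(3*(s^2 - 9))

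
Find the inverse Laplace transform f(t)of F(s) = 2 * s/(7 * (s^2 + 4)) 2 * cos(2 * t)/7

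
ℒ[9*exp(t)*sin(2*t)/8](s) 9/(4*((s - 1)^2 + 4))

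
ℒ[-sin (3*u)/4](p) -3/ (4*p^2 + 36)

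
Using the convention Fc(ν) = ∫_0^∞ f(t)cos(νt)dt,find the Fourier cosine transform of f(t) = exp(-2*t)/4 1/(2*(ν^2 + 4))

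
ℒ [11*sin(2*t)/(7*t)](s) 11*atan(2/s)/7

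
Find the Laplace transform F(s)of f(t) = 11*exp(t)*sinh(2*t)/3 22/(3*((s - 1)^2 - 4))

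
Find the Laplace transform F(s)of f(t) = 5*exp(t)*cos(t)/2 5*(s - 1)/(2*((s - 1)^2 + 1))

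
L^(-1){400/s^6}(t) 10 * t^5/3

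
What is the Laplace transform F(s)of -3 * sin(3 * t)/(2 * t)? -3 * atan(3/s)/2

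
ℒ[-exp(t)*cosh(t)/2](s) (1 - s)/(2*s*(s - 2))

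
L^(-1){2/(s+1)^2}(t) 2*t*exp(-t)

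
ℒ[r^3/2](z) 3/z^4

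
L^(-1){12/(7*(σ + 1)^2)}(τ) 12*τ*exp(-τ)/7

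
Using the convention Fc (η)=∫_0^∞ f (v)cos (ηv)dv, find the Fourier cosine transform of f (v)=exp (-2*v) 2/ (η^2 + 4)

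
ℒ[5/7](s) 5/ (7*s) 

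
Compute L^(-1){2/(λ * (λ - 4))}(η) exp(2 * η) * sinh(2 * η)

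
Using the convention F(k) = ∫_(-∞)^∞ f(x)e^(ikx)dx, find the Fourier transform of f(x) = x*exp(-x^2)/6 I*sqrt(pi)*k*exp(-k^2/4)/12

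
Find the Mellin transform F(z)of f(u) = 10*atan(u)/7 -5*pi*sec(pi*z/2)/(7*z)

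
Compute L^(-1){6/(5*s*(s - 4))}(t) 3*exp(2*t)*sinh(2*t)/5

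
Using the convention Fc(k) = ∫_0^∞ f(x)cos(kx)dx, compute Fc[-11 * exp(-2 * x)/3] -22/(3 * k^2 + 12)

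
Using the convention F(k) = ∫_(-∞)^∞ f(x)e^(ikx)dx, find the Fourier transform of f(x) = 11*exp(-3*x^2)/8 11*sqrt(3)*sqrt(pi)*exp(-k^2/12)/24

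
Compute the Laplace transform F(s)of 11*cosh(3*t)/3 11*s/(3*(s^2 - 9))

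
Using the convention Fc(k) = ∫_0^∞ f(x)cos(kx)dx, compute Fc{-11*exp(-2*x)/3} -22/(3*k^2 + 12)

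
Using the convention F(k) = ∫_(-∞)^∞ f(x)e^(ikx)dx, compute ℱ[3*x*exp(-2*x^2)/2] 3*sqrt(2)*I*sqrt(pi)*k*exp(-k^2/8)/16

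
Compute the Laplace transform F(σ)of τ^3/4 3/(2 * σ^4)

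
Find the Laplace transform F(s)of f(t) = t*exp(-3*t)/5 1/(5*(s + 3)^2)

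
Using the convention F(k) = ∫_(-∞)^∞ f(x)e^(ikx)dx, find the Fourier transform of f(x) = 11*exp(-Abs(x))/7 22/(7*(k^2+1))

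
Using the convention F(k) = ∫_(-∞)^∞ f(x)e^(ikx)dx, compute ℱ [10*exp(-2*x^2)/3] 5*sqrt(2)*sqrt(pi)*exp(-k^2/8)/3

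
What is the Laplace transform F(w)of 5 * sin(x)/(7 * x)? 5 * atan(1/w)/7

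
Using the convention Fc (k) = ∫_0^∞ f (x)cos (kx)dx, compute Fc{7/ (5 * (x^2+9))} 7 * pi * exp (-3 * k)/30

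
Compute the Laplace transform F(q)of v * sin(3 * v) 6 * q/(q^2 + 9)^2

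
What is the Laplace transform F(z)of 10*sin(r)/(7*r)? 10*atan(1/z)/7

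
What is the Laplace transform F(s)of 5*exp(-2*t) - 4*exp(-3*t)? 5/(s+2) - 4/(s+3)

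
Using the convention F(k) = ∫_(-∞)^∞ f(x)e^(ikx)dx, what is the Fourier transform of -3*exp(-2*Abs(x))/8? -3/(2*k^2+8)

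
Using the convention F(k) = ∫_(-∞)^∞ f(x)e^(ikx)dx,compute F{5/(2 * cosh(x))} 5 * pi/(2 * cosh(pi * k/2))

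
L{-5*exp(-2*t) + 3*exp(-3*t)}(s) 3/(s + 3) - 5/(s + 2)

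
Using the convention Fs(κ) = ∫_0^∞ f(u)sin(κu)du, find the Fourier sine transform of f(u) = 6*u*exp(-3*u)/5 36*κ/(5*(κ^2 + 9)^2)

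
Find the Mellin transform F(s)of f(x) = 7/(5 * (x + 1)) 7 * pi * csc(pi * s)/5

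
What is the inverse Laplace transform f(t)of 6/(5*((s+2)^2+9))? 2*exp(-2*t)*sin(3*t)/5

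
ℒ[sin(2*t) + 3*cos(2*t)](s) 3*s/(s^2 + 4) + 2/(s^2 + 4)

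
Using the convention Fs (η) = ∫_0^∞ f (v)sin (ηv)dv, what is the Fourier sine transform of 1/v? pi/2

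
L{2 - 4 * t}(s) 2/s - 4/s^2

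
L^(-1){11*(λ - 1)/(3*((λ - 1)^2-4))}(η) 11*exp(η)*cosh(2*η)/3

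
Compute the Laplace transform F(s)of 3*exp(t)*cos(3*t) 3*(s - 1)/((s - 1)^2 + 9)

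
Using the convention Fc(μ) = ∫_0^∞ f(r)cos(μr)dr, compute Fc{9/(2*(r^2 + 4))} 9*pi*exp(-2*μ)/8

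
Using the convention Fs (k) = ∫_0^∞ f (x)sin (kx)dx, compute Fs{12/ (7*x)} 6*pi/7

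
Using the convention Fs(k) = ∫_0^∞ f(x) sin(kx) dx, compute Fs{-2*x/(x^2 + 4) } -pi*exp(-2*k) 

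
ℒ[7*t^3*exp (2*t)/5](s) 42/ (5*(s - 2)^4)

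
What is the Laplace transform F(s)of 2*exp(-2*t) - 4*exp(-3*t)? 2/(s + 2) - 4/(s + 3)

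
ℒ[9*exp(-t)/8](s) 9/(8*(s+1))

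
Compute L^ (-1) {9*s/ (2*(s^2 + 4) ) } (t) 9*cos (2*t) /2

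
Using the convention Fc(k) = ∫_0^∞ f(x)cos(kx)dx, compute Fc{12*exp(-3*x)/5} 36/(5*(k^2 + 9))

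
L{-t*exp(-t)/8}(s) -1/(8*(s + 1)^2)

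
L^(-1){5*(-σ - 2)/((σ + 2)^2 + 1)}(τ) -5*exp(-2*τ)*cos(τ)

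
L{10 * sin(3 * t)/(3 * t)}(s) 10 * atan(3/s)/3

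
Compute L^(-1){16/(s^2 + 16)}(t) 4 * sin(4 * t)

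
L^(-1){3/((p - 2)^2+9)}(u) exp(2*u)*sin(3*u)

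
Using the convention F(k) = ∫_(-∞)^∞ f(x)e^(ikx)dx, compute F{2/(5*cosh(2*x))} pi/(5*cosh(pi*k/4))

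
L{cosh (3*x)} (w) w/ (w^2 - 9)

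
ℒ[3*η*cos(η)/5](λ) 3*(λ^2 - 1)/(5*(λ^2 + 1)^2)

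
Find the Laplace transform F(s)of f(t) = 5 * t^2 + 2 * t 2/s^2 + 10/s^3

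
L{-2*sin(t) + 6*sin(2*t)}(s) 12/(s^2 + 4) - 2/(s^2 + 1)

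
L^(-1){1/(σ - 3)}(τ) exp(3*τ)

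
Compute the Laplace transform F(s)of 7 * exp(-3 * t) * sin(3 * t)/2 21/(2 * ((s + 3)^2 + 9))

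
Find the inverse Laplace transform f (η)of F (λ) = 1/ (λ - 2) exp (2*η)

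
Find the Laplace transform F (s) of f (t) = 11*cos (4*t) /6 11*s/ (6*(s^2+16) ) 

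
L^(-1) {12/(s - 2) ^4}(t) 2 * t^3 * exp(2 * t) 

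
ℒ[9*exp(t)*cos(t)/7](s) 9*(s - 1)/(7*((s - 1)^2 + 1))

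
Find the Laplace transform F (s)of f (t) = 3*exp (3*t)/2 3/ (2*(s - 3))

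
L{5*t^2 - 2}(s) 10/s^3 - 2/s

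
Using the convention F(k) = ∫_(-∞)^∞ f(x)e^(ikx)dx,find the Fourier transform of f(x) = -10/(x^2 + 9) -10 * pi * exp(-3 * Abs(k))/3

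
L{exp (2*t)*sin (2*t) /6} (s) 1/ (3*( (s - 2) ^2 + 4) ) 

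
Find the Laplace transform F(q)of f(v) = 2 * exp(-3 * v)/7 2/(7 * (q + 3))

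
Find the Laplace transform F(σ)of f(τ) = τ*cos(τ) (σ^2 - 1)/(σ^2 + 1)^2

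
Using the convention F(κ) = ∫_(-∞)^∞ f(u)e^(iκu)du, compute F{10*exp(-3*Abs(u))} 60/(κ^2 + 9)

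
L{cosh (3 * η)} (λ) λ/ (λ^2 - 9)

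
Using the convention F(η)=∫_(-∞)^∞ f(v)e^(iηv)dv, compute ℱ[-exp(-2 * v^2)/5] -sqrt(2) * sqrt(pi) * exp(-η^2/8)/10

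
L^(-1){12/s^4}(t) 2*t^3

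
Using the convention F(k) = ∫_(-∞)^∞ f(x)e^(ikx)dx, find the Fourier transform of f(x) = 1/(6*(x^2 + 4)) pi*exp(-2*Abs(k))/12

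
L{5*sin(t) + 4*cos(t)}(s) 4*s/(s^2 + 1) + 5/(s^2 + 1)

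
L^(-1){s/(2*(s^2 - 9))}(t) cosh(3*t)/2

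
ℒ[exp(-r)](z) 1/(z+1)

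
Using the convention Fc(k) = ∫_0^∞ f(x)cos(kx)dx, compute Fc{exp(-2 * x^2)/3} sqrt(2) * sqrt(pi) * exp(-k^2/8)/12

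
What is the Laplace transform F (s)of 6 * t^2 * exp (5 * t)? 12/ (s - 5)^3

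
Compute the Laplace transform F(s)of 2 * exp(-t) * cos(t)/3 2 * (s+1)/(3 * ((s+1)^2+1))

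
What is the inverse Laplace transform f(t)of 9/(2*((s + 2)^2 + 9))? 3*exp(-2*t)*sin(3*t)/2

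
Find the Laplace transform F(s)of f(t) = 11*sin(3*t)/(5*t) 11*atan(3/s)/5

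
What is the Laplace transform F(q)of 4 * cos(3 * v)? 4 * q/(q^2+9)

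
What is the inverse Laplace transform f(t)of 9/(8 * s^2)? 9 * t/8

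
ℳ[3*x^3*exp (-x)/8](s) 3*gamma (s + 3)/8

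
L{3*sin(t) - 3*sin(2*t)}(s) 3/(s^2 + 1) - 6/(s^2 + 4)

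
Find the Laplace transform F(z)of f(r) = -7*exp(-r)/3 -7/(3*z + 3)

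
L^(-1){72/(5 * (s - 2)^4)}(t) 12 * t^3 * exp(2 * t)/5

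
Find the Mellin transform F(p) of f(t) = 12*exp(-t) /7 12*gamma(p) /7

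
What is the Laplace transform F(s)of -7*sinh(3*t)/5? -21/(5*s^2 - 45)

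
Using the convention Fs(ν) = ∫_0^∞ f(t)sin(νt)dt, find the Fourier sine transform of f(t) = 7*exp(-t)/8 7*ν/(8*(ν^2 + 1))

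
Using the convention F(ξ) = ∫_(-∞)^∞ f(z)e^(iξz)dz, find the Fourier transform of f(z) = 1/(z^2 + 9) pi*exp(-3*Abs(ξ))/3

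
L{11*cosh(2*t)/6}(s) 11*s/(6*(s^2-4))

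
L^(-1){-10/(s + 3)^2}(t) -10 * t * exp(-3 * t)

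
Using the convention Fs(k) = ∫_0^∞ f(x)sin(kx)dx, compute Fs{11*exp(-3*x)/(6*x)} 11*atan(k/3)/6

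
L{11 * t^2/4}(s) 11/(2 * s^3)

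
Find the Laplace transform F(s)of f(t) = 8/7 8/(7*s)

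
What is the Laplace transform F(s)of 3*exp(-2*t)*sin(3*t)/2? 9/(2*((s+2)^2+9))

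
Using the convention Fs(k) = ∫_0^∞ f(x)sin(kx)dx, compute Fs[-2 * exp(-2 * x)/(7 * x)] -2 * atan(k/2)/7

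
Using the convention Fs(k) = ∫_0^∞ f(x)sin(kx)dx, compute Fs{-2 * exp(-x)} -2 * k/(k^2 + 1)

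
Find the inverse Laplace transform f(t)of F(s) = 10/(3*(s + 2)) 10*exp(-2*t)/3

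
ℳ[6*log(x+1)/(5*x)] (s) -6*pi*csc(pi*s)/(5*s - 5)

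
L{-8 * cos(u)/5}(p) -8 * p/(5 * p^2+5)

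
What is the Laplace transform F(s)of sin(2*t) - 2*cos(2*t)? 2/(s^2 + 4) - 2*s/(s^2 + 4)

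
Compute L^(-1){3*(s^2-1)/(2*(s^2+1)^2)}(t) 3*t*cos(t)/2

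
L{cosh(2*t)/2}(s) s/(2*(s^2 - 4))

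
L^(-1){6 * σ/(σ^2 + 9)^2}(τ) τ * sin(3 * τ)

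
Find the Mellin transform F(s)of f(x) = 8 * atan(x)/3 -4 * pi * sec(pi * s/2)/(3 * s)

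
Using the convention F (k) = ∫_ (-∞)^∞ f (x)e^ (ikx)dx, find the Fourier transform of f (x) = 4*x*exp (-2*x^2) sqrt (2)*I*sqrt (pi)*k*exp (-k^2/8)/2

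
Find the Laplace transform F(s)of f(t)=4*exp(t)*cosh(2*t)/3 4*(s - 1)/(3*((s - 1)^2 - 4))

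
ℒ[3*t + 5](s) 3/s^2 + 5/s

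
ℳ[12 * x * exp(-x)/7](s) 12 * gamma(s + 1)/7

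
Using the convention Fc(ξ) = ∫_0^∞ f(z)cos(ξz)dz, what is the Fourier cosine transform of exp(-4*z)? 4/(ξ^2 + 16)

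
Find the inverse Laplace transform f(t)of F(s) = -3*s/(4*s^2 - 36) -3*cosh(3*t)/4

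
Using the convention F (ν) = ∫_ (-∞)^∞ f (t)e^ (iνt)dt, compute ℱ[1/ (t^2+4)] pi * exp (-2 * Abs (ν))/2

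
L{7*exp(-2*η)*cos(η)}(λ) 7*(λ + 2)/((λ + 2)^2 + 1)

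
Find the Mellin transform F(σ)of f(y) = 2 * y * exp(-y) 2 * gamma(σ + 1)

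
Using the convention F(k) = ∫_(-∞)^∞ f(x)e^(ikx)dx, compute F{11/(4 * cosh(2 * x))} 11 * pi/(8 * cosh(pi * k/4))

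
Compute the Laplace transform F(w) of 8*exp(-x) 8/(w + 1) 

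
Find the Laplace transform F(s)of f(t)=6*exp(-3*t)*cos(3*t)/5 6*(s + 3)/(5*((s + 3)^2 + 9))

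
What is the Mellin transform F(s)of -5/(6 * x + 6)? -5 * pi * csc(pi * s)/6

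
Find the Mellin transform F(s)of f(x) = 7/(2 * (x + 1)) 7 * pi * csc(pi * s)/2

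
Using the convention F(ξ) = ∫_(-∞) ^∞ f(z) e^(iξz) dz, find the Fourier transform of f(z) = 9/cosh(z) 9*pi/cosh(pi*ξ/2) 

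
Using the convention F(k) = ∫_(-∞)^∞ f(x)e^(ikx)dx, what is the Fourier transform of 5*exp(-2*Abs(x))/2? 10/(k^2 + 4)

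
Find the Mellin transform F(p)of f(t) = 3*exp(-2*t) 3*gamma(p)/2^p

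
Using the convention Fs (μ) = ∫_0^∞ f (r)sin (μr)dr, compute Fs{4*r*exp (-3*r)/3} 8*μ/ (μ^2 + 9)^2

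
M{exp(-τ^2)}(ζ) gamma(ζ/2)/2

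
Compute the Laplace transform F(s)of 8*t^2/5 16/(5*s^3)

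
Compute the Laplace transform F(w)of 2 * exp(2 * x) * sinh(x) 2/((w - 2)^2-1)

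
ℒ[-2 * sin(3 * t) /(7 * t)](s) -2 * atan(3/s) /7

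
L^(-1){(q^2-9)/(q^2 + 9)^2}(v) v * cos(3 * v)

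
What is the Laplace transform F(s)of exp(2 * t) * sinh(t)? 1/((s - 2)^2 - 1)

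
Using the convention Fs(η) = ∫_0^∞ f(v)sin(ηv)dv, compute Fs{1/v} pi/2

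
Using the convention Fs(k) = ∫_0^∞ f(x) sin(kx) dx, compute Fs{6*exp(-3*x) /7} 6*k/(7*(k^2 + 9) ) 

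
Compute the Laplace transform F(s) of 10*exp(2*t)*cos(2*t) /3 10*(s - 2) /(3*((s - 2) ^2 + 4) ) 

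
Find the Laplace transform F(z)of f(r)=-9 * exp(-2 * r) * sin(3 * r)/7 -27/(7 * (z + 2)^2 + 63)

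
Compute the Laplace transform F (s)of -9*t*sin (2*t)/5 -36*s/ (5*(s^2+4)^2)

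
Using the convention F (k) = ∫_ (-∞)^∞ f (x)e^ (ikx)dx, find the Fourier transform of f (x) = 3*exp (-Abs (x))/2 3/ (k^2 + 1)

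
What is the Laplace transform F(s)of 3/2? 3/(2 * s)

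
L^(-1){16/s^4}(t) 8*t^3/3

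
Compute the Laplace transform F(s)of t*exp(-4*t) (s + 4)^(-2)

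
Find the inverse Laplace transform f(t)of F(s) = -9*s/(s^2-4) -9*cosh(2*t)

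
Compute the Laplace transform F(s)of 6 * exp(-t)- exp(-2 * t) 6/(s + 1)-1/(s + 2)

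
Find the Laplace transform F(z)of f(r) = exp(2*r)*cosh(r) (z - 2)/((z - 2)^2 - 1)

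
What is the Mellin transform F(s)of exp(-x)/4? gamma(s)/4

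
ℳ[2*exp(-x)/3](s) 2*gamma(s)/3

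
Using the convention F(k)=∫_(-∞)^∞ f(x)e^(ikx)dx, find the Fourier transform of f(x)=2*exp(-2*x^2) sqrt(2)*sqrt(pi)*exp(-k^2/8)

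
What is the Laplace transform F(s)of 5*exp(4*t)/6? 5/(6*(s - 4))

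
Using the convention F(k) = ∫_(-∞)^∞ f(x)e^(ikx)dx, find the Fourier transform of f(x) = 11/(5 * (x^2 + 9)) 11 * pi * exp(-3 * Abs(k))/15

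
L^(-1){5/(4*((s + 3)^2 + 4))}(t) 5*exp(-3*t)*sin(2*t)/8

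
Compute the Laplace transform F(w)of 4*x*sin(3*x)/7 24*w/(7*(w^2 + 9)^2)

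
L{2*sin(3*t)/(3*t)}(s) 2*atan(3/s)/3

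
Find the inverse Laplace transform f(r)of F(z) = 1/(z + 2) exp(-2*r)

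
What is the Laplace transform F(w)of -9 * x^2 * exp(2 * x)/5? -18/(5 * (w - 2)^3)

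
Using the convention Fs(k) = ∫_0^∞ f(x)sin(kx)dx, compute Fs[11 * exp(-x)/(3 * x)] 11 * atan(k)/3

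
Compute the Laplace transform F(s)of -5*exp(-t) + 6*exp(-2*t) 6/(s + 2) - 5/(s + 1)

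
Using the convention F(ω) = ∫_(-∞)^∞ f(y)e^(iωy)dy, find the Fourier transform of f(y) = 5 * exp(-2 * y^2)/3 5 * sqrt(2) * sqrt(pi) * exp(-ω^2/8)/6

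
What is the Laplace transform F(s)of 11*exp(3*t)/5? 11/(5*(s - 3))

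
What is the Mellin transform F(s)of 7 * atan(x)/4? -7 * pi * sec(pi * s/2)/(8 * s)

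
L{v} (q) q^ (-2)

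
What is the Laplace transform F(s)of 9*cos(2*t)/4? 9*s/(4*(s^2+4))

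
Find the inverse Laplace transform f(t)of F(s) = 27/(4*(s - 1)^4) 9*t^3*exp(t)/8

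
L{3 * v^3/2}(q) 9/q^4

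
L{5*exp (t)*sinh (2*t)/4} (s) 5/ (2*( (s - 1)^2 - 4))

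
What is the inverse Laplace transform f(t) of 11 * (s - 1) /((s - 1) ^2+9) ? 11 * exp(t) * cos(3 * t) 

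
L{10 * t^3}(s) 60/s^4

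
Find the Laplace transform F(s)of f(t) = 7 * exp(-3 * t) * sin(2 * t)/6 7/(3 * ((s + 3)^2 + 4))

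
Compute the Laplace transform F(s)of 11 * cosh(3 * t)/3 11 * s/(3 * (s^2 - 9))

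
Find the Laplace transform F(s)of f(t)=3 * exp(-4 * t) 3/(s+4)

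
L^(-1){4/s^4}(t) 2*t^3/3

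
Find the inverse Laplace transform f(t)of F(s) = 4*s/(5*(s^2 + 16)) 4*cos(4*t)/5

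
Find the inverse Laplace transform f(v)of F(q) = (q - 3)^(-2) v * exp(3 * v)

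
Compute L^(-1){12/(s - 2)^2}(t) 12 * t * exp(2 * t)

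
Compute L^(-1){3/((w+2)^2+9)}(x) exp(-2 * x) * sin(3 * x)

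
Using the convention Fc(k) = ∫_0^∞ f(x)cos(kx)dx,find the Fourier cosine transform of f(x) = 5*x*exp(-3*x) 5*(9 - k^2)/(k^2 + 9)^2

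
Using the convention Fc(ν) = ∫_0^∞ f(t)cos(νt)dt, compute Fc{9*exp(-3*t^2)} 3*sqrt(3)*sqrt(pi)*exp(-ν^2/12)/2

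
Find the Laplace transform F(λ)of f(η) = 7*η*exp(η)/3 7/(3*(λ - 1)^2)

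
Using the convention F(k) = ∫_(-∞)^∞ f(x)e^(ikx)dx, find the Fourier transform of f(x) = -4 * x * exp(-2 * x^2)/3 -sqrt(2) * I * sqrt(pi) * k * exp(-k^2/8)/6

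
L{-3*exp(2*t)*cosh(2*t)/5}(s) 3*(2 - s)/(5*s*(s - 4))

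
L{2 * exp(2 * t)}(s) 2/(s - 2)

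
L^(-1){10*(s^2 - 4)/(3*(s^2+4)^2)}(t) 10*t*cos(2*t)/3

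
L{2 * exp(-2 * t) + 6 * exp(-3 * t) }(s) 6/(s + 3) + 2/(s + 2) 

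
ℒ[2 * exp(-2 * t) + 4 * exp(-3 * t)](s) 2/(s + 2) + 4/(s + 3)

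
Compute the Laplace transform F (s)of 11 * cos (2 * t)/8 11 * s/ (8 * (s^2 + 4))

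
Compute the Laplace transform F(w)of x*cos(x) (w^2 - 1)/(w^2 + 1)^2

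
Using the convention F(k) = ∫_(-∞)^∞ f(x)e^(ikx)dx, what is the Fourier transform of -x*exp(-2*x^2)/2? -sqrt(2)*I*sqrt(pi)*k*exp(-k^2/8)/16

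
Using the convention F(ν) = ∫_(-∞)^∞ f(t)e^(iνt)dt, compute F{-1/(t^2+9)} -pi * exp(-3 * Abs(ν))/3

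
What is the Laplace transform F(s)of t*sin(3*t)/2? 3*s/(s^2+9)^2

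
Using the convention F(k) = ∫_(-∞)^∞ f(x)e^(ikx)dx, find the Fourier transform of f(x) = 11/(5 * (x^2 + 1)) 11 * pi * exp(-Abs(k))/5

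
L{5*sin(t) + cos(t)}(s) 5/(s^2 + 1) + s/(s^2 + 1)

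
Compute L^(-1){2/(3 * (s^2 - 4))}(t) sinh(2 * t)/3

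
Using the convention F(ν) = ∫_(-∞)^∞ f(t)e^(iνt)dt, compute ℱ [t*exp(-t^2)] I*sqrt(pi)*ν*exp(-ν^2/4)/2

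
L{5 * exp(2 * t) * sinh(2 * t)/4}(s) 5/(2 * s * (s - 4))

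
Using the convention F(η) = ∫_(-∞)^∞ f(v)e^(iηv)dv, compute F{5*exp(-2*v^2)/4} 5*sqrt(2)*sqrt(pi)*exp(-η^2/8)/8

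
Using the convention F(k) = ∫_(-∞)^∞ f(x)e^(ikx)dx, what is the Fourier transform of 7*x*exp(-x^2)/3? 7*I*sqrt(pi)*k*exp(-k^2/4)/6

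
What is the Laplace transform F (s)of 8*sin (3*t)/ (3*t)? 8*atan (3/s)/3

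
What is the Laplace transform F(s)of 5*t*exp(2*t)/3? 5/(3*(s - 2)^2)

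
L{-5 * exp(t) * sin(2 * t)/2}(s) -5/((s - 1)^2+4)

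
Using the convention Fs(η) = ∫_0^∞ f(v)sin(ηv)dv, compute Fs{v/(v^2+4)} pi * exp(-2 * η)/2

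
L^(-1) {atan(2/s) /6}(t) sin(2 * t) /(6 * t) 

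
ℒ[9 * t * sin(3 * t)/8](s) 27 * s/(4 * (s^2 + 9)^2)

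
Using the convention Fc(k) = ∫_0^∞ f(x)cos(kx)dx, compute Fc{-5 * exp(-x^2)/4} -5 * sqrt(pi) * exp(-k^2/4)/8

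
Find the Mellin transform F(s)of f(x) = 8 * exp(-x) 8 * gamma(s)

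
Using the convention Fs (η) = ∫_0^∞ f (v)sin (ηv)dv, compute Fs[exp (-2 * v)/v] atan (η/2)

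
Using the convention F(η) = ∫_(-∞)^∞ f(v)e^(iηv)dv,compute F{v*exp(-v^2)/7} I*sqrt(pi)*η*exp(-η^2/4)/14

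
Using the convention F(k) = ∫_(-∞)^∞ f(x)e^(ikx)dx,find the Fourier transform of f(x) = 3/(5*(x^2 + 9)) pi*exp(-3*Abs(k))/5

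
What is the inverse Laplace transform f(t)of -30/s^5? -5*t^4/4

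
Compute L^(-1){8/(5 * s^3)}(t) 4 * t^2/5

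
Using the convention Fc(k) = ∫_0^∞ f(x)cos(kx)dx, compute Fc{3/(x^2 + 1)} 3 * pi * exp(-k)/2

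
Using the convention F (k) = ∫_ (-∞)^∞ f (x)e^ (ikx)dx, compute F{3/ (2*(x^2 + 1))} 3*pi*exp (-Abs (k))/2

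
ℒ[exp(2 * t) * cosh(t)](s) (s - 2)/((s - 2)^2 - 1)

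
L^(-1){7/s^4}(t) 7 * t^3/6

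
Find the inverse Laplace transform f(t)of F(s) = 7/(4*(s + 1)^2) 7*t*exp(-t)/4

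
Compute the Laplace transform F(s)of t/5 1/(5*s^2)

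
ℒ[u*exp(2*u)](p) (p - 2) ^(-2) 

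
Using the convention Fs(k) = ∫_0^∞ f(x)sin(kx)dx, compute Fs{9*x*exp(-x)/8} 9*k/(4*(k^2+1)^2)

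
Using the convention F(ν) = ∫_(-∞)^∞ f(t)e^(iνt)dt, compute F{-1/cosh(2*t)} -pi/(2*cosh(pi*ν/4))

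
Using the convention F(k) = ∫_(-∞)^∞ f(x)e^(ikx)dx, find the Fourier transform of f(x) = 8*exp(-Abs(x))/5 16/(5*(k^2 + 1))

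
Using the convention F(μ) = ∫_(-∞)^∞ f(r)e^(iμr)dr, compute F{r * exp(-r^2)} I * sqrt(pi) * μ * exp(-μ^2/4)/2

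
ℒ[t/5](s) 1/(5*s^2)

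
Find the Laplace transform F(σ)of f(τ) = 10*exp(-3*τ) 10/(σ+3)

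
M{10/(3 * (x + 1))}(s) 10 * pi * csc(pi * s)/3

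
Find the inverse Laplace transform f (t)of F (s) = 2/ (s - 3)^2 2*t*exp (3*t)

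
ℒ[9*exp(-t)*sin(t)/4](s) 9/(4*((s + 1)^2 + 1))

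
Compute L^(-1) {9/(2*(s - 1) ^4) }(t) 3*t^3*exp(t) /4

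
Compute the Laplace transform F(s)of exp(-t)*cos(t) (s + 1)/((s + 1)^2 + 1)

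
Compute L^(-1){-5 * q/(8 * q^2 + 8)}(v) -5 * cos(v)/8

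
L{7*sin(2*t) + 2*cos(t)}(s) 14/(s^2 + 4) + 2*s/(s^2 + 1)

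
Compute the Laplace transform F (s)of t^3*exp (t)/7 6/ (7*(s - 1)^4)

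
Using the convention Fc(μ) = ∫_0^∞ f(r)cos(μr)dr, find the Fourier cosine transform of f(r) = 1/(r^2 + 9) pi * exp(-3 * μ)/6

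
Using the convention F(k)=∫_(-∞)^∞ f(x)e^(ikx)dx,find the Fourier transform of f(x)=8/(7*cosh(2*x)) 4*pi/(7*cosh(pi*k/4))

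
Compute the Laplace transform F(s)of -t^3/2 -3/s^4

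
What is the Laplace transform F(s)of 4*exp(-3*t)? 4/(s + 3)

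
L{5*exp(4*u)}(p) 5/(p - 4)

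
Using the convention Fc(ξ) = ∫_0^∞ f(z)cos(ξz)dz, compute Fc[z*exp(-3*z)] (9 - ξ^2)/(ξ^2 + 9)^2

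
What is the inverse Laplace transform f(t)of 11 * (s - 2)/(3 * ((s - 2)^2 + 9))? 11 * exp(2 * t) * cos(3 * t)/3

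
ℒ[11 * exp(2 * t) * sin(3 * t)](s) 33/((s - 2)^2 + 9)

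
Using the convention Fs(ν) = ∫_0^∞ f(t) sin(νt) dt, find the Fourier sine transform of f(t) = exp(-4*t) ν/(ν^2 + 16) 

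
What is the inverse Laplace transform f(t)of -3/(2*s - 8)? -3*exp(4*t)/2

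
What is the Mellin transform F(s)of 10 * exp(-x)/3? 10 * gamma(s)/3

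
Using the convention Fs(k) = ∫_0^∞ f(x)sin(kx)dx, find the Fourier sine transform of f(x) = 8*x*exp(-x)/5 16*k/(5*(k^2 + 1)^2)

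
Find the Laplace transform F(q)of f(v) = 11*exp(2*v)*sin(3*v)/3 11/((q - 2)^2 + 9)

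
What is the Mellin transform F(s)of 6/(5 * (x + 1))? 6 * pi * csc(pi * s)/5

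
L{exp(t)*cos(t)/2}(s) (s - 1)/(2*((s - 1)^2+1))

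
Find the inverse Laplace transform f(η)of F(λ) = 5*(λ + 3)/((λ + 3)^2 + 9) 5*exp(-3*η)*cos(3*η)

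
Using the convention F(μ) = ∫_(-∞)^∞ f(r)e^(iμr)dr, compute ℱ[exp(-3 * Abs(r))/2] 3/(μ^2+9)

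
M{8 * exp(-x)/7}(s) 8 * gamma(s)/7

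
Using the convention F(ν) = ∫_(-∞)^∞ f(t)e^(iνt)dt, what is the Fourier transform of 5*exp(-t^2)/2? 5*sqrt(pi)*exp(-ν^2/4)/2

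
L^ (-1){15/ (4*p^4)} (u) 5*u^3/8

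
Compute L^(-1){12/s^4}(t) 2 * t^3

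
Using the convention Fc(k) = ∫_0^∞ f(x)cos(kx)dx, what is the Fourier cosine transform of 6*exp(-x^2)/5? 3*sqrt(pi)*exp(-k^2/4)/5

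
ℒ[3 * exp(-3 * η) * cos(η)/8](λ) 3 * (λ+3)/(8 * ((λ+3)^2+1))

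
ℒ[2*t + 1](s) 2/s^2 + 1/s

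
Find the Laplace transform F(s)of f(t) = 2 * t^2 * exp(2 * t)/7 4/(7 * (s - 2)^3)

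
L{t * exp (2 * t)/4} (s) 1/ (4 * (s - 2)^2)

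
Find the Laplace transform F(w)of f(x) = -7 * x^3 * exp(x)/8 -21/(4 * (w - 1)^4)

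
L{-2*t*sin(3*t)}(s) -12*s/(s^2 + 9)^2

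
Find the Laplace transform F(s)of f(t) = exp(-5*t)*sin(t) 1/((s + 5)^2 + 1)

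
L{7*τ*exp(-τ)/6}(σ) 7/(6*(σ + 1)^2)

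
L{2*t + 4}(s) 2/s^2 + 4/s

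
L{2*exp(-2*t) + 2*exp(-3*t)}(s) 2/(s + 3) + 2/(s + 2)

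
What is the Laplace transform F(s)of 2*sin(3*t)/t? 2*atan(3/s)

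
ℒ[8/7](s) 8/ (7*s)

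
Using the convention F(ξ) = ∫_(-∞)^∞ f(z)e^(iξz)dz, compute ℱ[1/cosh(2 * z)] pi/(2 * cosh(pi * ξ/4))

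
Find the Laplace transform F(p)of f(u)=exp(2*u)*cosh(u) (p - 2)/((p - 2)^2 - 1)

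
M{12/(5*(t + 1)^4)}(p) 2*gamma(p)*gamma(4 - p)/5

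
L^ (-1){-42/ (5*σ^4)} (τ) -7*τ^3/5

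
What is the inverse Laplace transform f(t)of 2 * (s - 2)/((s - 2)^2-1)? 2 * exp(2 * t) * cosh(t)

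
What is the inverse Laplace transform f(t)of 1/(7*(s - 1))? exp(t)/7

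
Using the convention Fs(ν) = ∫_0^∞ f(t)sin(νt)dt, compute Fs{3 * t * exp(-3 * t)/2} 9 * ν/(ν^2 + 9)^2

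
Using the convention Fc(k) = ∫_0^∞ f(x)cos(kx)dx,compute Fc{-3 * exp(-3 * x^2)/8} -sqrt(3) * sqrt(pi) * exp(-k^2/12)/16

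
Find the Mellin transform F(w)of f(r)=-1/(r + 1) -pi * csc(pi * w)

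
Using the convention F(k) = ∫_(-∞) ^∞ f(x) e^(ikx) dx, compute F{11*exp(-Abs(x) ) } 22/(k^2 + 1) 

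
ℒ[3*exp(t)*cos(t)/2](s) 3*(s - 1)/(2*((s - 1)^2 + 1))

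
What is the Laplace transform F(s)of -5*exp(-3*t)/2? -5/(2*s + 6)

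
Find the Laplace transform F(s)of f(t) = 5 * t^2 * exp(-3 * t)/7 10/(7 * (s + 3)^3)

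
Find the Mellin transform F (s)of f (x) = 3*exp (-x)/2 3*gamma (s)/2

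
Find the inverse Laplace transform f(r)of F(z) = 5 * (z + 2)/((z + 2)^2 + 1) 5 * exp(-2 * r) * cos(r)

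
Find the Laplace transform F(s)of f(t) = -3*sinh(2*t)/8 -3/(4*s^2 - 16)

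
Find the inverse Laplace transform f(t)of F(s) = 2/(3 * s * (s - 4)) exp(2 * t) * sinh(2 * t)/3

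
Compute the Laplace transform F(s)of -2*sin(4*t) -8/(s^2 + 16)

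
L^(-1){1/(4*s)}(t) 1/4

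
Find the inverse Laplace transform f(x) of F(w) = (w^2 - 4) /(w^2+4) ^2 x * cos(2 * x) 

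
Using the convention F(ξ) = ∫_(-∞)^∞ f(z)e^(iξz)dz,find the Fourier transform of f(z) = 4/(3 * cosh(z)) 4 * pi/(3 * cosh(pi * ξ/2))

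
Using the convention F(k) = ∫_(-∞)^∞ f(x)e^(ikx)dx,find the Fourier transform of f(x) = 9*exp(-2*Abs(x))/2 18/(k^2 + 4)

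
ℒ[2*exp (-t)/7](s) 2/ (7*(s + 1))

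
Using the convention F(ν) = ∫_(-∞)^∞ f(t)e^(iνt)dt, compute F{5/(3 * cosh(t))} 5 * pi/(3 * cosh(pi * ν/2))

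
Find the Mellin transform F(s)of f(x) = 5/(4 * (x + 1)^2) -5 * pi * (s - 1)/(4 * sin(pi * s))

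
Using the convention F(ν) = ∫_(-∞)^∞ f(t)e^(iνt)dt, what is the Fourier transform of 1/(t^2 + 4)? pi * exp(-2 * Abs(ν))/2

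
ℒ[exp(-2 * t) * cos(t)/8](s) (s + 2)/(8 * ((s + 2)^2 + 1))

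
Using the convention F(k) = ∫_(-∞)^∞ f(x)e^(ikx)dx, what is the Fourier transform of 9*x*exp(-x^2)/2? 9*I*sqrt(pi)*k*exp(-k^2/4)/4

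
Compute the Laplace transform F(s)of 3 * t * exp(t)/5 3/(5 * (s - 1)^2)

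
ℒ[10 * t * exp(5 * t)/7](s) 10/(7 * (s - 5)^2)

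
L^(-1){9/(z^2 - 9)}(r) 3 * sinh(3 * r)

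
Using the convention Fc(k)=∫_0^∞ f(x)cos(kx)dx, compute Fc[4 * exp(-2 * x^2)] sqrt(2) * sqrt(pi) * exp(-k^2/8)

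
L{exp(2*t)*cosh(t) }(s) (s - 2) /((s - 2) ^2 - 1) 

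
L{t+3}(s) 3/s+s^(-2)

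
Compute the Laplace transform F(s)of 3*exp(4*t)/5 3/(5*(s - 4))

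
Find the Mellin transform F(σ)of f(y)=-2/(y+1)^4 pi*(σ - 3)*(σ - 2)*(σ - 1)/(3*sin(pi*σ))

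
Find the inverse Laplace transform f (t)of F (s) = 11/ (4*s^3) 11*t^2/8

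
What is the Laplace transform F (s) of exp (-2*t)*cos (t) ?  (s + 2) / ( (s + 2) ^2 + 1) 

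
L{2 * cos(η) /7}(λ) 2 * λ/(7 * (λ^2+1) ) 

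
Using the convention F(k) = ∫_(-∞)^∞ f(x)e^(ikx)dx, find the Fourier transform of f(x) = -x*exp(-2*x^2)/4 -sqrt(2)*I*sqrt(pi)*k*exp(-k^2/8)/32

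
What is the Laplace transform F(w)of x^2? 2/w^3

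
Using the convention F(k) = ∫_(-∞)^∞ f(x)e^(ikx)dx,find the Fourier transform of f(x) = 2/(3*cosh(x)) 2*pi/(3*cosh(pi*k/2))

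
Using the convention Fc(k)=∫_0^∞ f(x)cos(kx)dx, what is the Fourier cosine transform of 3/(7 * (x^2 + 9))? pi * exp(-3 * k)/14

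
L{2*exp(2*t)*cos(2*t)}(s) 2*(s - 2)/((s - 2)^2 + 4)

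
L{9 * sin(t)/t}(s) 9 * atan(1/s)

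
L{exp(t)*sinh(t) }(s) 1/(s*(s - 2) ) 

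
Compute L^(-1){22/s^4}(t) 11*t^3/3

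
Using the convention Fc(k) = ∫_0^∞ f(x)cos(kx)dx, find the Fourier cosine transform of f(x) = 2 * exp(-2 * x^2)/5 sqrt(2) * sqrt(pi) * exp(-k^2/8)/10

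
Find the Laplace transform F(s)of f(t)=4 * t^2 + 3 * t 3/s^2 + 8/s^3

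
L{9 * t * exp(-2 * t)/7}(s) 9/(7 * (s + 2)^2)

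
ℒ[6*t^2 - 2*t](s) 12/s^3 - 2/s^2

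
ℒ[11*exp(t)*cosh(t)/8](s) 11*(s - 1)/(8*s*(s - 2))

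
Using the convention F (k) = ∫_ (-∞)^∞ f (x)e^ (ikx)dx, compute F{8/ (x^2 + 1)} 8*pi*exp (-Abs (k))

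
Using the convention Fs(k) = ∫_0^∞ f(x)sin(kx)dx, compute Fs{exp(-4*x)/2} k/(2*(k^2 + 16))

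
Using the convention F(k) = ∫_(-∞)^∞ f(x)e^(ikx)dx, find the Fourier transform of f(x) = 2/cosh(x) 2*pi/cosh(pi*k/2)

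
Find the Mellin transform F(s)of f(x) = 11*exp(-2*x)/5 11*gamma(s)/(5*2^s)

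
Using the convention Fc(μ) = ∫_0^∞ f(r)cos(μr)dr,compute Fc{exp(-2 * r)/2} 1/(μ^2 + 4)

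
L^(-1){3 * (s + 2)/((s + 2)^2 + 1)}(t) 3 * exp(-2 * t) * cos(t)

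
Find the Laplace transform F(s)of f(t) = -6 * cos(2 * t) -6 * s/(s^2+4)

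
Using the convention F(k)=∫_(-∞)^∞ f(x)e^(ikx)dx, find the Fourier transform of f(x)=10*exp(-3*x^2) 10*sqrt(3)*sqrt(pi)*exp(-k^2/12)/3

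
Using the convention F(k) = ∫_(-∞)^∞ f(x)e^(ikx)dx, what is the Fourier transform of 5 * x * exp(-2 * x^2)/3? 5 * sqrt(2) * I * sqrt(pi) * k * exp(-k^2/8)/24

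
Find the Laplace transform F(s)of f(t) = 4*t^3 24/s^4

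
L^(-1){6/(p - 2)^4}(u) u^3 * exp(2 * u)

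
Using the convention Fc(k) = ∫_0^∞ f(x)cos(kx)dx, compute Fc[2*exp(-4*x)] 8/(k^2 + 16)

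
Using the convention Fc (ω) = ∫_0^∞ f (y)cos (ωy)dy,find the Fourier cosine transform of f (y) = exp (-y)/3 1/ (3*(ω^2 + 1))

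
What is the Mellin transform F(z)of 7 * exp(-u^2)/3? 7 * gamma(z/2)/6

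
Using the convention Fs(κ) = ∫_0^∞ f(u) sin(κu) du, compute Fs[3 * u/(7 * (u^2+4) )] 3 * pi * exp(-2 * κ) /14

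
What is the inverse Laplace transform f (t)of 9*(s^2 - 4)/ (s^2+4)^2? 9*t*cos (2*t)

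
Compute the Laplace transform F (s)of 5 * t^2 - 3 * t 10/s^3 - 3/s^2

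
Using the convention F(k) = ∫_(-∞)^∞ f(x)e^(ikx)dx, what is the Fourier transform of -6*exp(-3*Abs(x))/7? -36/(7*k^2 + 63)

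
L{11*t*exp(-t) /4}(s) 11/(4*(s + 1) ^2) 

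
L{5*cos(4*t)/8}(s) 5*s/(8*(s^2 + 16))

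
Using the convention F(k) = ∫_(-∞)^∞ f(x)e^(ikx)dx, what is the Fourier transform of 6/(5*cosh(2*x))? 3*pi/(5*cosh(pi*k/4))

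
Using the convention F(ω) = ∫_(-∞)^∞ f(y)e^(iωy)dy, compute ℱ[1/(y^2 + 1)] pi*exp(-Abs(ω))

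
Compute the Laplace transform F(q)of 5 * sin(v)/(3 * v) 5 * atan(1/q)/3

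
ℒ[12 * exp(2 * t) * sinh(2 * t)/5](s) 24/(5 * s * (s - 4))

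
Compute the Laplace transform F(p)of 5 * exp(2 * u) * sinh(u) 5/((p - 2)^2 - 1)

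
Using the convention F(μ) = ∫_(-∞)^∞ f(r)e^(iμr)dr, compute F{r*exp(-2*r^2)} sqrt(2)*I*sqrt(pi)*μ*exp(-μ^2/8)/8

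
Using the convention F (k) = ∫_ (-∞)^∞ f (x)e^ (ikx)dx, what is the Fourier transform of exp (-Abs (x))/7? 2/ (7*(k^2 + 1))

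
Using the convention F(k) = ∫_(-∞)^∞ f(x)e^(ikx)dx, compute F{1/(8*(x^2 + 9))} pi*exp(-3*Abs(k))/24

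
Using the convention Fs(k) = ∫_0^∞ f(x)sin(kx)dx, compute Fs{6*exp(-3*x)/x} 6*atan(k/3)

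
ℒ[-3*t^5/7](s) -360/(7*s^6)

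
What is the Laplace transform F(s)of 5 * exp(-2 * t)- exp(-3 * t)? 5/(s+2)-1/(s+3)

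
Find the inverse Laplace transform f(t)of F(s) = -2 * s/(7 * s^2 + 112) -2 * cos(4 * t)/7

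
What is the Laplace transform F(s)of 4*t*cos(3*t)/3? 4*(s^2-9)/(3*(s^2 + 9)^2)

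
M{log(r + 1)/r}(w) -pi * csc(pi * w)/(w - 1)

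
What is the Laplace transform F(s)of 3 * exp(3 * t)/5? 3/(5 * (s - 3))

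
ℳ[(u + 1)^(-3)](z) pi * (z - 2) * (z - 1)/(2 * sin(pi * z))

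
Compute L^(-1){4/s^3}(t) 2 * t^2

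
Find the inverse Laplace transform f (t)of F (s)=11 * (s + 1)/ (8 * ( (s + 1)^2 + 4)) 11 * exp (-t) * cos (2 * t)/8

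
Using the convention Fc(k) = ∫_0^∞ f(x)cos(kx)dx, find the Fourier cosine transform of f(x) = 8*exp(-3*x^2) 4*sqrt(3)*sqrt(pi)*exp(-k^2/12)/3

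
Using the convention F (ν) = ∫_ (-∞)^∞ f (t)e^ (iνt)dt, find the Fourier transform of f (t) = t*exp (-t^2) I*sqrt (pi)*ν*exp (-ν^2/4)/2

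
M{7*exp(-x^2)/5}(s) 7*gamma(s/2)/10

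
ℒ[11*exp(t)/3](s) 11/(3*(s - 1))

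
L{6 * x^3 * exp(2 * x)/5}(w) 36/(5 * (w - 2)^4)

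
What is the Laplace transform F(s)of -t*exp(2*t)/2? -1/(2*(s - 2)^2)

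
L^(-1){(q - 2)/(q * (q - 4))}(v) exp(2 * v) * cosh(2 * v)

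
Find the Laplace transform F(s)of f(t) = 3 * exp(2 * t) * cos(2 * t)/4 3 * (s - 2)/(4 * ((s - 2)^2 + 4))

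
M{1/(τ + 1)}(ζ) pi * csc(pi * ζ)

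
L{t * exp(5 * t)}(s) (s - 5)^(-2)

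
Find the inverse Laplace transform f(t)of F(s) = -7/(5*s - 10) -7*exp(2*t)/5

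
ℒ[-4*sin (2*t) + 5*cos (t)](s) 5*s/ (s^2 + 1) - 8/ (s^2 + 4)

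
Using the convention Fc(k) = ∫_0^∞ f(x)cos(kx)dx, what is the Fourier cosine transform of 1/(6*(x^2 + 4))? pi*exp(-2*k)/24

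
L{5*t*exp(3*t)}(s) 5/(s - 3)^2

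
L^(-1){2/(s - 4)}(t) 2*exp(4*t)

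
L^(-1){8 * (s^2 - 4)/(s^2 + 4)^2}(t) 8 * t * cos(2 * t)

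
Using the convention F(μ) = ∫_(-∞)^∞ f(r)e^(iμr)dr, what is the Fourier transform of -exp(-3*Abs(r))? -6/(μ^2+9)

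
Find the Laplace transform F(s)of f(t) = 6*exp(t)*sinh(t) 6/(s*(s - 2))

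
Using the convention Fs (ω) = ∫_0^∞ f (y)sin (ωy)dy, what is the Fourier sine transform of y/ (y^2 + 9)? pi*exp (-3*ω)/2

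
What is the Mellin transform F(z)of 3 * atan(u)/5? -3 * pi * sec(pi * z/2)/(10 * z)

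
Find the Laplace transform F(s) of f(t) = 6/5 6/(5*s) 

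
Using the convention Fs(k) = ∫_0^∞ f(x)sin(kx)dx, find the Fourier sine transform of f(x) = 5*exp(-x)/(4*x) 5*atan(k)/4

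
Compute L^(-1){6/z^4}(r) r^3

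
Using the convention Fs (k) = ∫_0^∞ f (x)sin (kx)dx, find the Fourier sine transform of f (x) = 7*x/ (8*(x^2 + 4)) 7*pi*exp (-2*k)/16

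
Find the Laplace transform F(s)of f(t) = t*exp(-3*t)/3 1/(3*(s+3)^2)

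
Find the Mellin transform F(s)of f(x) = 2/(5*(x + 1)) 2*pi*csc(pi*s)/5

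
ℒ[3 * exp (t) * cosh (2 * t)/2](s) 3 * (s - 1)/ (2 * ( (s - 1)^2-4))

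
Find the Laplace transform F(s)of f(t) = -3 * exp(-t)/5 -3/(5 * s + 5)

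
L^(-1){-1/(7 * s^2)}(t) -t/7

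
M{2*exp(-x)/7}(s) 2*gamma(s)/7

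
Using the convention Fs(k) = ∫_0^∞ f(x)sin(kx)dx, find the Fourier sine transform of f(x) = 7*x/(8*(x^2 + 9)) 7*pi*exp(-3*k)/16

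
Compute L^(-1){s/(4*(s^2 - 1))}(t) cosh(t)/4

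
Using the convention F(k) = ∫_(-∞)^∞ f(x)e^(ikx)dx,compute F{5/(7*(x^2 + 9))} 5*pi*exp(-3*Abs(k))/21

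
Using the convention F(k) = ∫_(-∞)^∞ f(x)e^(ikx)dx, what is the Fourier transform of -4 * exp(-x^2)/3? -4 * sqrt(pi) * exp(-k^2/4)/3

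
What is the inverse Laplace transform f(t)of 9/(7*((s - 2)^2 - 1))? 9*exp(2*t)*sinh(t)/7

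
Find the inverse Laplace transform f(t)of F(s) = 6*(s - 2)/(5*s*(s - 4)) 6*exp(2*t)*cosh(2*t)/5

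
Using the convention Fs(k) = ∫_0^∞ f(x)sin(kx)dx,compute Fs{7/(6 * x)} 7 * pi/12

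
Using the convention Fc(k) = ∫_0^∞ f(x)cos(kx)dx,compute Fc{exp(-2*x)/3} 2/(3*(k^2 + 4))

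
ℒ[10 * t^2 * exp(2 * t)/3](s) 20/(3 * (s - 2)^3)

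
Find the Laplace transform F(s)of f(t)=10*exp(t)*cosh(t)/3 10*(s - 1)/(3*s*(s - 2))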